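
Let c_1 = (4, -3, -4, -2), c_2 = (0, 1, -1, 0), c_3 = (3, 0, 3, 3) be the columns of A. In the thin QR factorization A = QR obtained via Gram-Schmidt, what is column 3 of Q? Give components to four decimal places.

e_3 = (0.7251, 0.2441, 0.2441, 0.5959)

e_1 = c_1/‖c_1‖ = (4, -3, -4, -2)/6.7082 = (0.5963, -0.4472, -0.5963, -0.2981).
r_{12} = e_1·c_2 = 0.1491.
u_2 = c_2 − 0.1491·e_1 = (-0.0889, 1.0667, -0.9111, 0.0444).
‖u_2‖ = 1.4063, so e_2 = (-0.0632, 0.7585, -0.6479, 0.0316).
r_{13} = e_1·c_3 = -0.8944; r_{23} = e_2·c_3 = -2.0384.
u_3 = c_3 + 0.8944·e_1 + 2.0384·e_2 = (3.4045, 1.1461, 1.1461, 2.7978).
‖u_3‖ = 4.6952, so e_3 = (0.7251, 0.2441, 0.2441, 0.5959).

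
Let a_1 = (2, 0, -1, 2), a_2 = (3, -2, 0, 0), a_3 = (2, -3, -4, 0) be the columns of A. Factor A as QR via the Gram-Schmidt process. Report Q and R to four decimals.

Q = [[0.6667, 0.5556, -0.2459], [0.0000, -0.6667, -0.3688], [-0.3333, 0.2222, -0.8756], [0.6667, -0.4444, -0.1919]], R = [[3.0000, 2.0000, 2.6667], [0.0000, 3.0000, 2.2222], [0.0000, 0.0000, 4.1171]]

a_1 = (2, 0, -1, 2); ‖a_1‖ = 3.0000, so q_1 = (0.6667, 0.0000, -0.3333, 0.6667).
q_1·a_2 = 0.6667·3 + 0.0000·(-2) + (-0.3333)·0 + 0.6667·0 = 2.0000.
u_2 = a_2 − 2.0000·q_1 = (1.6667, -2.0000, 0.6667, -1.3333).
‖u_2‖ = 3.0000, so q_2 = (0.5556, -0.6667, 0.2222, -0.4444).
q_1·a_3 = 0.6667·2 + 0.0000·(-3) + (-0.3333)·(-4) + 0.6667·0 = 2.6667; q_2·a_3 = 0.5556·2 + (-0.6667)·(-3) + 0.2222·(-4) + (-0.4444)·0 = 2.2222.
u_3 = a_3 − 2.6667·q_1 − 2.2222·q_2 = (-1.0123, -1.5185, -3.6049, -0.7901).
‖u_3‖ = 4.1171, so q_3 = (-0.2459, -0.3688, -0.8756, -0.1919).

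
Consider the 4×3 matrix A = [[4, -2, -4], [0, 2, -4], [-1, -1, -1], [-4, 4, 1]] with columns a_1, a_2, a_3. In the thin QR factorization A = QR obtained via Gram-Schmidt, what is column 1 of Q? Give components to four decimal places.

e_1 = (0.6963, 0.0000, -0.1741, -0.6963)

a_1 = (4, 0, -1, -4); ‖a_1‖ = 5.7446, so e_1 = (0.6963, 0.0000, -0.1741, -0.6963).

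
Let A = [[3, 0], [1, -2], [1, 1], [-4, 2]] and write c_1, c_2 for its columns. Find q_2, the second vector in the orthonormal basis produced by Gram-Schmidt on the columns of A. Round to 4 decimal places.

q_2 = (0.4082, -0.6804, 0.5443, 0.2722)

q_1 = c_1/‖c_1‖ = (3, 1, 1, -4)/5.1962 = (0.5774, 0.1925, 0.1925, -0.7698).
r_{12} = q_1·c_2 = -1.7321.
u_2 = c_2 + 1.7321·q_1 = (1.0000, -1.6667, 1.3333, 0.6667).
‖u_2‖ = 2.4495, so q_2 = (0.4082, -0.6804, 0.5443, 0.2722).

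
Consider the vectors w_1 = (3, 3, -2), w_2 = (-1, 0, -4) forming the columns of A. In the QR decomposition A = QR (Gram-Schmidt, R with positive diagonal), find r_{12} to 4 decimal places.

w_1 = (3, 3, -2); ‖w_1‖ = 4.6904, so q_1 = (0.6396, 0.6396, -0.4264).
r_{12} = q_1·w_2 = 1.0660.

r_{12} = 1.0660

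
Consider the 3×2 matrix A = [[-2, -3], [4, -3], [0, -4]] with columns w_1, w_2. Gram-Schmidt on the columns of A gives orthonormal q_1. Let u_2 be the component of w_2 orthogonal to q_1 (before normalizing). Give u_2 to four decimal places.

u_2 = (-3.6000, -1.8000, -4.0000)

w_1 = (-2, 4, 0); ‖w_1‖ = 4.4721, so q_1 = (-0.4472, 0.8944, 0.0000).
q_1·w_2 = (-0.4472)·(-3) + 0.8944·(-3) + 0.0000·(-4) = -1.3416.
u_2 = w_2 + 1.3416·q_1 = (-3.6000, -1.8000, -4.0000).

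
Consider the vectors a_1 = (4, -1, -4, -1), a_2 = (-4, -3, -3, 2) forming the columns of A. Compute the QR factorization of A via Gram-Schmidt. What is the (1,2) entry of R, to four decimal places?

a_1 = (4, -1, -4, -1); ‖a_1‖ = 5.8310, so q_1 = (0.6860, -0.1715, -0.6860, -0.1715).
r_{12} = q_1·a_2 = -0.5145.

r_{12} = -0.5145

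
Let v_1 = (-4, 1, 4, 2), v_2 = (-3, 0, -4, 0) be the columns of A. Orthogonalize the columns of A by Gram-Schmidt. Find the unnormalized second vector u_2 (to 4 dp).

u_2 = (-3.4324, 0.1081, -3.5676, 0.2162)

v_1 = (-4, 1, 4, 2); ‖v_1‖ = 6.0828, so q_1 = (-0.6576, 0.1644, 0.6576, 0.3288).
q_1·v_2 = (-0.6576)·(-3) + 0.1644·0 + 0.6576·(-4) + 0.3288·0 = -0.6576.
u_2 = v_2 + 0.6576·q_1 = (-3.4324, 0.1081, -3.5676, 0.2162).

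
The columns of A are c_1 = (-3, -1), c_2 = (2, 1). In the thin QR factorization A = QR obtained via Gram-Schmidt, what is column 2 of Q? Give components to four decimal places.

e_2 = (-0.3162, 0.9487)

c_1 = (-3, -1); ‖c_1‖ = 3.1623, so e_1 = (-0.9487, -0.3162).
e_1·c_2 = (-0.9487)·2 + (-0.3162)·1 = -2.2136.
u_2 = c_2 + 2.2136·e_1 = (-0.1000, 0.3000).
‖u_2‖ = 0.3162, so e_2 = (-0.3162, 0.9487).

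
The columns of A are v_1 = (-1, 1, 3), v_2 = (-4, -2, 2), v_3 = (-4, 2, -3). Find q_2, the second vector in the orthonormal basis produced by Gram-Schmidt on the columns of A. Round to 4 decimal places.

q_2 = (-0.7675, -0.6396, -0.0426)

v_1 = (-1, 1, 3); ‖v_1‖ = 3.3166, so q_1 = (-0.3015, 0.3015, 0.9045).
q_1·v_2 = (-0.3015)·(-4) + 0.3015·(-2) + 0.9045·2 = 2.4121.
u_2 = v_2 − 2.4121·q_1 = (-3.2727, -2.7273, -0.1818).
‖u_2‖ = 4.2640, so q_2 = (-0.7675, -0.6396, -0.0426).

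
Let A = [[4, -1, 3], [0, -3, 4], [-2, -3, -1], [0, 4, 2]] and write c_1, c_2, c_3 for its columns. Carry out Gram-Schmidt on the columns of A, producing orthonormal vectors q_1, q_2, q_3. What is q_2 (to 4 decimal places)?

q_2 = (-0.2373, -0.5085, -0.4746, 0.6781)

q_1 = c_1/‖c_1‖ = (4, 0, -2, 0)/4.4721 = (0.8944, 0.0000, -0.4472, 0.0000).
r_{12} = q_1·c_2 = 0.4472.
u_2 = c_2 − 0.4472·q_1 = (-1.4000, -3.0000, -2.8000, 4.0000).
‖u_2‖ = 5.8992, so q_2 = (-0.2373, -0.5085, -0.4746, 0.6781).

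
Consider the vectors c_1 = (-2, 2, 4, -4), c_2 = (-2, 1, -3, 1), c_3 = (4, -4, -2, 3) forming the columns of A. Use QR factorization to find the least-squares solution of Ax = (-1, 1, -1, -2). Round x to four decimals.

c_1 = (-2, 2, 4, -4); ‖c_1‖ = 6.3246, so e_1 = (-0.3162, 0.3162, 0.6325, -0.6325).
e_1·c_2 = (-0.3162)·(-2) + 0.3162·1 + 0.6325·(-3) + (-0.6325)·1 = -1.5811.
u_2 = c_2 + 1.5811·e_1 = (-2.5000, 1.5000, -2.0000, 0.0000).
‖u_2‖ = 3.5355, so e_2 = (-0.7071, 0.4243, -0.5657, 0.0000).
e_1·c_3 = (-0.3162)·4 + 0.3162·(-4) + 0.6325·(-2) + (-0.6325)·3 = -5.6921; e_2·c_3 = (-0.7071)·4 + 0.4243·(-4) + (-0.5657)·(-2) + 0.0000·3 = -3.3941.
u_3 = c_3 + 5.6921·e_1 + 3.3941·e_2 = (-0.2000, -0.7600, -0.3200, -0.6000).
‖u_3‖ = 1.0392, so e_3 = (-0.1925, -0.7313, -0.3079, -0.5774).
Qᵀb = (1.2649, 1.6971, 0.9238).
Back-substitute: x_3 = 0.9238/1.0392 = 0.8889.
x_2 = (1.6971 + 3.3941·0.8889)/3.5355 = 1.3333.
x_1 = (1.2649 + 1.5811·1.3333 + 5.6921·0.8889)/6.3246 = 1.3333.

x = (1.3333, 1.3333, 0.8889)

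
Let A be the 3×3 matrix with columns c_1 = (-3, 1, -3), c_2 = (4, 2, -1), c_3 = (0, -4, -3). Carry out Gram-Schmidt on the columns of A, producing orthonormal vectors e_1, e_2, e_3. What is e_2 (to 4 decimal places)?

e_2 = (0.6745, 0.5518, -0.4905)

c_1 = (-3, 1, -3); ‖c_1‖ = 4.3589, so e_1 = (-0.6882, 0.2294, -0.6882).
e_1·c_2 = (-0.6882)·4 + 0.2294·2 + (-0.6882)·(-1) = -1.6059.
u_2 = c_2 + 1.6059·e_1 = (2.8947, 2.3684, -2.1053).
‖u_2‖ = 4.2920, so e_2 = (0.6745, 0.5518, -0.4905).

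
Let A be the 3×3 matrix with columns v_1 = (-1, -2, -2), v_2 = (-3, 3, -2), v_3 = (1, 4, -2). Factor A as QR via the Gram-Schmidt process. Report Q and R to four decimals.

v_1 = (-1, -2, -2); ‖v_1‖ = 3.0000, so q_1 = (-0.3333, -0.6667, -0.6667).
q_1·v_2 = (-0.3333)·(-3) + (-0.6667)·3 + (-0.6667)·(-2) = 0.3333.
u_2 = v_2 − 0.3333·q_1 = (-2.8889, 3.2222, -1.7778).
‖u_2‖ = 4.6786, so q_2 = (-0.6175, 0.6887, -0.3800).
q_1·v_3 = (-0.3333)·1 + (-0.6667)·4 + (-0.6667)·(-2) = -1.6667; q_2·v_3 = (-0.6175)·1 + 0.6887·4 + (-0.3800)·(-2) = 2.8974.
u_3 = v_3 + 1.6667·q_1 − 2.8974·q_2 = (2.2335, 0.8934, -2.0102).
‖u_3‖ = 3.1349, so q_3 = (0.7125, 0.2850, -0.6412).

Q = [[-0.3333, -0.6175, 0.7125], [-0.6667, 0.6887, 0.2850], [-0.6667, -0.3800, -0.6412]], R = [[3.0000, 0.3333, -1.6667], [0.0000, 4.6786, 2.8974], [0.0000, 0.0000, 3.1349]]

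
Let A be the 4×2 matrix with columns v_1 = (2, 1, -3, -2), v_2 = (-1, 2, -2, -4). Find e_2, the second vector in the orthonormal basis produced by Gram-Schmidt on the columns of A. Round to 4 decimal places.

v_1 = (2, 1, -3, -2); ‖v_1‖ = 4.2426, so e_1 = (0.4714, 0.2357, -0.7071, -0.4714).
e_1·v_2 = 0.4714·(-1) + 0.2357·2 + (-0.7071)·(-2) + (-0.4714)·(-4) = 3.2998.
u_2 = v_2 − 3.2998·e_1 = (-2.5556, 1.2222, 0.3333, -2.4444).
‖u_2‖ = 3.7565, so e_2 = (-0.6803, 0.3254, 0.0887, -0.6507).

e_2 = (-0.6803, 0.3254, 0.0887, -0.6507)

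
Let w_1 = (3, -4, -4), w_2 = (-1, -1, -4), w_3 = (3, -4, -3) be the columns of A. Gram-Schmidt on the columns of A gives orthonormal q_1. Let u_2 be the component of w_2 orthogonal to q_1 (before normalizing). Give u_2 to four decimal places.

w_1 = (3, -4, -4); ‖w_1‖ = 6.4031, so q_1 = (0.4685, -0.6247, -0.6247).
q_1·w_2 = 0.4685·(-1) + (-0.6247)·(-1) + (-0.6247)·(-4) = 2.6550.
u_2 = w_2 − 2.6550·q_1 = (-2.2439, 0.6585, -2.3415).

u_2 = (-2.2439, 0.6585, -2.3415)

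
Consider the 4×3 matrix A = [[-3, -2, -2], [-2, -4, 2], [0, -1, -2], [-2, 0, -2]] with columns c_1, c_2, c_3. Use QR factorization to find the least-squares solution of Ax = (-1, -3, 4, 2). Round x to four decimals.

x = (1.2458, -0.5000, -1.5297)

e_1 = c_1/‖c_1‖ = (-3, -2, 0, -2)/4.1231 = (-0.7276, -0.4851, 0.0000, -0.4851).
r_{12} = e_1·c_2 = 3.3955.
u_2 = c_2 − 3.3955·e_1 = (0.4706, -2.3529, -1.0000, 1.6471).
‖u_2‖ = 3.0774, so e_2 = (0.1529, -0.7646, -0.3249, 0.5352).
r_{13} = e_1·c_3 = 1.4552; r_{23} = e_2·c_3 = -2.2555.
u_3 = c_3 − 1.4552·e_1 + 2.2555·e_2 = (-0.5963, 0.9814, -2.7329, -0.0870).
‖u_3‖ = 2.9656, so e_3 = (-0.2011, 0.3309, -0.9215, -0.0293).
Qᵀb = (1.2127, 1.9114, -4.5364).
Back-substitute: x_3 = -4.5364/2.9656 = -1.5297.
x_2 = (1.9114 + 2.2555·(-1.5297))/3.0774 = -0.5000.
x_1 = (1.2127 − 3.3955·(-0.5000) − 1.4552·(-1.5297))/4.1231 = 1.2458.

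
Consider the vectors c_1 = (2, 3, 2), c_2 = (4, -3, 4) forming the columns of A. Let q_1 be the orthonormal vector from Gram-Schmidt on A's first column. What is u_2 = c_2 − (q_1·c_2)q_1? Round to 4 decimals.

c_1 = (2, 3, 2); ‖c_1‖ = 4.1231, so q_1 = (0.4851, 0.7276, 0.4851).
q_1·c_2 = 0.4851·4 + 0.7276·(-3) + 0.4851·4 = 1.6977.
u_2 = c_2 − 1.6977·q_1 = (3.1765, -4.2353, 3.1765).

u_2 = (3.1765, -4.2353, 3.1765)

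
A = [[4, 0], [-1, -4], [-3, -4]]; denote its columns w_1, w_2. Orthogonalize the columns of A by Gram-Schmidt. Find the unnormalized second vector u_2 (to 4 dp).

u_2 = (-2.4615, -3.3846, -2.1538)

w_1 = (4, -1, -3); ‖w_1‖ = 5.0990, so q_1 = (0.7845, -0.1961, -0.5883).
q_1·w_2 = 0.7845·0 + (-0.1961)·(-4) + (-0.5883)·(-4) = 3.1379.
u_2 = w_2 − 3.1379·q_1 = (-2.4615, -3.3846, -2.1538).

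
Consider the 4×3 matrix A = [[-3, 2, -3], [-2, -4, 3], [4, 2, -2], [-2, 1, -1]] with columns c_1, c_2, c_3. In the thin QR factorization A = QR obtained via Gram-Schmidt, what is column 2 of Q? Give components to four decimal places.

e_2 = (0.5679, -0.7320, 0.2146, 0.3092)

c_1 = (-3, -2, 4, -2); ‖c_1‖ = 5.7446, so e_1 = (-0.5222, -0.3482, 0.6963, -0.3482).
e_1·c_2 = (-0.5222)·2 + (-0.3482)·(-4) + 0.6963·2 + (-0.3482)·1 = 1.3926.
u_2 = c_2 − 1.3926·e_1 = (2.7273, -3.5152, 1.0303, 1.4848).
‖u_2‖ = 4.8021, so e_2 = (0.5679, -0.7320, 0.2146, 0.3092).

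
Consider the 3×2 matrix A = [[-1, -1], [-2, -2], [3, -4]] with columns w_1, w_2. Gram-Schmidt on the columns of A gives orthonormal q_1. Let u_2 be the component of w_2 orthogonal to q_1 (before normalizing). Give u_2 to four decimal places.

u_2 = (-1.5000, -3.0000, -2.5000)

w_1 = (-1, -2, 3); ‖w_1‖ = 3.7417, so q_1 = (-0.2673, -0.5345, 0.8018).
q_1·w_2 = (-0.2673)·(-1) + (-0.5345)·(-2) + 0.8018·(-4) = -1.8708.
u_2 = w_2 + 1.8708·q_1 = (-1.5000, -3.0000, -2.5000).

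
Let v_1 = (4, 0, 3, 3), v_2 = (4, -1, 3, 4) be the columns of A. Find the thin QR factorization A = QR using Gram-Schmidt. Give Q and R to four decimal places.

e_1 = v_1/‖v_1‖ = (4, 0, 3, 3)/5.8310 = (0.6860, 0.0000, 0.5145, 0.5145).
r_{12} = e_1·v_2 = 6.3454.
u_2 = v_2 − 6.3454·e_1 = (-0.3529, -1.0000, -0.2647, 0.7353).
‖u_2‖ = 1.3173, so e_2 = (-0.2679, -0.7591, -0.2009, 0.5582).

Q = [[0.6860, -0.2679], [0.0000, -0.7591], [0.5145, -0.2009], [0.5145, 0.5582]], R = [[5.8310, 6.3454], [0.0000, 1.3173]]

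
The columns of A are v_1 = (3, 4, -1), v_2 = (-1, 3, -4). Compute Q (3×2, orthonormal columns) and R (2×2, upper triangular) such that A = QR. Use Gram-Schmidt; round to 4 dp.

Q = [[0.5883, -0.5661], [0.7845, 0.2265], [-0.1961, -0.7926]], R = [[5.0990, 2.5495], [0.0000, 4.4159]]

v_1 = (3, 4, -1); ‖v_1‖ = 5.0990, so q_1 = (0.5883, 0.7845, -0.1961).
q_1·v_2 = 0.5883·(-1) + 0.7845·3 + (-0.1961)·(-4) = 2.5495.
u_2 = v_2 − 2.5495·q_1 = (-2.5000, 1.0000, -3.5000).
‖u_2‖ = 4.4159, so q_2 = (-0.5661, 0.2265, -0.7926).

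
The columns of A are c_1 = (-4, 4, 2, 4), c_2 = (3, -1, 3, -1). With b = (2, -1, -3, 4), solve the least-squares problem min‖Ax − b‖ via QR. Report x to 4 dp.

x = (-0.1469, -0.4028)

c_1 = (-4, 4, 2, 4); ‖c_1‖ = 7.2111, so e_1 = (-0.5547, 0.5547, 0.2774, 0.5547).
e_1·c_2 = (-0.5547)·3 + 0.5547·(-1) + 0.2774·3 + 0.5547·(-1) = -1.9415.
u_2 = c_2 + 1.9415·e_1 = (1.9231, 0.0769, 3.5385, 0.0769).
‖u_2‖ = 4.0287, so e_2 = (0.4773, 0.0191, 0.8783, 0.0191).
Qᵀb = (-0.2774, -1.6230).
Back-substitute: x_2 = -1.6230/4.0287 = -0.4028.
x_1 = (-0.2774 + 1.9415·(-0.4028))/7.2111 = -0.1469.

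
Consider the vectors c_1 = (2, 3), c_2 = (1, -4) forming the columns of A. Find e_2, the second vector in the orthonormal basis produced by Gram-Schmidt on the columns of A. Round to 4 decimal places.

e_2 = (0.8321, -0.5547)

e_1 = c_1/‖c_1‖ = (2, 3)/3.6056 = (0.5547, 0.8321).
r_{12} = e_1·c_2 = -2.7735.
u_2 = c_2 + 2.7735·e_1 = (2.5385, -1.6923).
‖u_2‖ = 3.0509, so e_2 = (0.8321, -0.5547).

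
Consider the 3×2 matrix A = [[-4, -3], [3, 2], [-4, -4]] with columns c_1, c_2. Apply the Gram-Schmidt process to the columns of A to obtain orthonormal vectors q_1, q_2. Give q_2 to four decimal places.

c_1 = (-4, 3, -4); ‖c_1‖ = 6.4031, so q_1 = (-0.6247, 0.4685, -0.6247).
q_1·c_2 = (-0.6247)·(-3) + 0.4685·2 + (-0.6247)·(-4) = 5.3099.
u_2 = c_2 − 5.3099·q_1 = (0.3171, -0.4878, -0.6829).
‖u_2‖ = 0.8971, so q_2 = (0.3534, -0.5437, -0.7612).

q_2 = (0.3534, -0.5437, -0.7612)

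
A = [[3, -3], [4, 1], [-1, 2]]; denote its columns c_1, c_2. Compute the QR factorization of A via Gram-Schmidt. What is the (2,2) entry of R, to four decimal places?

r_{22} = 3.4807

e_1 = c_1/‖c_1‖ = (3, 4, -1)/5.0990 = (0.5883, 0.7845, -0.1961).
r_{12} = e_1·c_2 = -1.3728.
u_2 = c_2 + 1.3728·e_1 = (-2.1923, 2.0769, 1.7308).
r_{22} = ‖u_2‖ = 3.4807.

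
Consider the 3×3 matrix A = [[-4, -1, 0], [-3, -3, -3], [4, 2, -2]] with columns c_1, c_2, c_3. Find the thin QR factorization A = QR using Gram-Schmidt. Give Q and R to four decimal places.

c_1 = (-4, -3, 4); ‖c_1‖ = 6.4031, so q_1 = (-0.6247, -0.4685, 0.6247).
q_1·c_2 = (-0.6247)·(-1) + (-0.4685)·(-3) + 0.6247·2 = 3.2796.
u_2 = c_2 − 3.2796·q_1 = (1.0488, -1.4634, -0.0488).
‖u_2‖ = 1.8011, so q_2 = (0.5823, -0.8125, -0.0271).
q_1·c_3 = (-0.6247)·0 + (-0.4685)·(-3) + 0.6247·(-2) = 0.1562; q_2·c_3 = 0.5823·0 + (-0.8125)·(-3) + (-0.0271)·(-2) = 2.4917.
u_3 = c_3 − 0.1562·q_1 − 2.4917·q_2 = (-1.3534, -0.9023, -2.0301).
‖u_3‖ = 2.6013, so q_3 = (-0.5203, -0.3468, -0.7804).

Q = [[-0.6247, 0.5823, -0.5203], [-0.4685, -0.8125, -0.3468], [0.6247, -0.0271, -0.7804]], R = [[6.4031, 3.2796, 0.1562], [0.0000, 1.8011, 2.4917], [0.0000, 0.0000, 2.6013]]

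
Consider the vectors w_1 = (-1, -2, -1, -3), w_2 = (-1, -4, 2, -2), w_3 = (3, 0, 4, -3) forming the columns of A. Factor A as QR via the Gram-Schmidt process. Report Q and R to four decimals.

w_1 = (-1, -2, -1, -3); ‖w_1‖ = 3.8730, so e_1 = (-0.2582, -0.5164, -0.2582, -0.7746).
e_1·w_2 = (-0.2582)·(-1) + (-0.5164)·(-4) + (-0.2582)·2 + (-0.7746)·(-2) = 3.3566.
u_2 = w_2 − 3.3566·e_1 = (-0.1333, -2.2667, 2.8667, 0.6000).
‖u_2‖ = 3.7059, so e_2 = (-0.0360, -0.6116, 0.7736, 0.1619).
e_1·w_3 = (-0.2582)·3 + (-0.5164)·0 + (-0.2582)·4 + (-0.7746)·(-3) = 0.5164; e_2·w_3 = (-0.0360)·3 + (-0.6116)·0 + 0.7736·4 + 0.1619·(-3) = 2.5006.
u_3 = w_3 − 0.5164·e_1 − 2.5006·e_2 = (3.2233, 1.7961, 2.1990, -3.0049).
‖u_3‖ = 5.2422, so e_3 = (0.6149, 0.3426, 0.4195, -0.5732).

Q = [[-0.2582, -0.0360, 0.6149], [-0.5164, -0.6116, 0.3426], [-0.2582, 0.7736, 0.4195], [-0.7746, 0.1619, -0.5732]], R = [[3.8730, 3.3566, 0.5164], [0.0000, 3.7059, 2.5006], [0.0000, 0.0000, 5.2422]]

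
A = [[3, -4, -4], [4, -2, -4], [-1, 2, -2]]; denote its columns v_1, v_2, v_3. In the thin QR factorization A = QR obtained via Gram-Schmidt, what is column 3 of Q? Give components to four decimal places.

q_1 = v_1/‖v_1‖ = (3, 4, -1)/5.0990 = (0.5883, 0.7845, -0.1961).
r_{12} = q_1·v_2 = -4.3146.
u_2 = v_2 + 4.3146·q_1 = (-1.4615, 1.3846, 1.1538).
‖u_2‖ = 2.3205, so q_2 = (-0.6298, 0.5967, 0.4972).
r_{13} = q_1·v_3 = -5.0990; r_{23} = q_2·v_3 = -0.8619.
u_3 = v_3 + 5.0990·q_1 + 0.8619·q_2 = (-1.5429, 0.5143, -2.5714).
‖u_3‖ = 3.0426, so q_3 = (-0.5071, 0.1690, -0.8452).

q_3 = (-0.5071, 0.1690, -0.8452)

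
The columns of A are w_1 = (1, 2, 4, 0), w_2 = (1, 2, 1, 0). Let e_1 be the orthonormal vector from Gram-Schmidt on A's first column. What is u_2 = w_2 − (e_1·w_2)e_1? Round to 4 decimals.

w_1 = (1, 2, 4, 0); ‖w_1‖ = 4.5826, so e_1 = (0.2182, 0.4364, 0.8729, 0.0000).
e_1·w_2 = 0.2182·1 + 0.4364·2 + 0.8729·1 + 0.0000·0 = 1.9640.
u_2 = w_2 − 1.9640·e_1 = (0.5714, 1.1429, -0.7143, 0.0000).

u_2 = (0.5714, 1.1429, -0.7143, 0.0000)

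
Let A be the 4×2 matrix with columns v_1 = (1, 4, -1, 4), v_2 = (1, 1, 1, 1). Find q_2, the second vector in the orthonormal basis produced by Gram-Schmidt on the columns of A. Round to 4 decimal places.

v_1 = (1, 4, -1, 4); ‖v_1‖ = 5.8310, so q_1 = (0.1715, 0.6860, -0.1715, 0.6860).
q_1·v_2 = 0.1715·1 + 0.6860·1 + (-0.1715)·1 + 0.6860·1 = 1.3720.
u_2 = v_2 − 1.3720·q_1 = (0.7647, 0.0588, 1.2353, 0.0588).
‖u_2‖ = 1.4552, so q_2 = (0.5255, 0.0404, 0.8489, 0.0404).

q_2 = (0.5255, 0.0404, 0.8489, 0.0404)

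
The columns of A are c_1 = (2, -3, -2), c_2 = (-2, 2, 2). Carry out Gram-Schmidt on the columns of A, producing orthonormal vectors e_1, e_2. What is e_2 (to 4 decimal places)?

e_2 = (-0.5145, -0.6860, 0.5145)

c_1 = (2, -3, -2); ‖c_1‖ = 4.1231, so e_1 = (0.4851, -0.7276, -0.4851).
e_1·c_2 = 0.4851·(-2) + (-0.7276)·2 + (-0.4851)·2 = -3.3955.
u_2 = c_2 + 3.3955·e_1 = (-0.3529, -0.4706, 0.3529).
‖u_2‖ = 0.6860, so e_2 = (-0.5145, -0.6860, 0.5145).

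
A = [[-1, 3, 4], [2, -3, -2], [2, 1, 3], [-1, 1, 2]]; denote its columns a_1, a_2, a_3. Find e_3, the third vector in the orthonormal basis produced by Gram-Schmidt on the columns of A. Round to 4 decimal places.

e_3 = (0.2475, 0.5225, 0.0092, 0.8159)

e_1 = a_1/‖a_1‖ = (-1, 2, 2, -1)/3.1623 = (-0.3162, 0.6325, 0.6325, -0.3162).
r_{12} = e_1·a_2 = -2.5298.
u_2 = a_2 + 2.5298·e_1 = (2.2000, -1.4000, 2.6000, 0.2000).
‖u_2‖ = 3.6878, so e_2 = (0.5966, -0.3796, 0.7050, 0.0542).
r_{13} = e_1·a_3 = -1.2649; r_{23} = e_2·a_3 = 5.3690.
u_3 = a_3 + 1.2649·e_1 − 5.3690·e_2 = (0.3971, 0.8382, 0.0147, 1.3088).
‖u_3‖ = 1.6042, so e_3 = (0.2475, 0.5225, 0.0092, 0.8159).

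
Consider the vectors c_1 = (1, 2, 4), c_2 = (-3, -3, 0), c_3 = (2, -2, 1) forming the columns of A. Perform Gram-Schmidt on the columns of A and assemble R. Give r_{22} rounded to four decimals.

e_1 = c_1/‖c_1‖ = (1, 2, 4)/4.5826 = (0.2182, 0.4364, 0.8729).
r_{12} = e_1·c_2 = -1.9640.
u_2 = c_2 + 1.9640·e_1 = (-2.5714, -2.1429, 1.7143).
r_{22} = ‖u_2‖ = 3.7607.

r_{22} = 3.7607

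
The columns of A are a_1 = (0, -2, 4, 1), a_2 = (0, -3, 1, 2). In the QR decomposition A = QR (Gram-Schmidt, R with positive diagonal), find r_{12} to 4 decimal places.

r_{12} = 2.6186

e_1 = a_1/‖a_1‖ = (0, -2, 4, 1)/4.5826 = (0.0000, -0.4364, 0.8729, 0.2182).
r_{12} = e_1·a_2 = 2.6186.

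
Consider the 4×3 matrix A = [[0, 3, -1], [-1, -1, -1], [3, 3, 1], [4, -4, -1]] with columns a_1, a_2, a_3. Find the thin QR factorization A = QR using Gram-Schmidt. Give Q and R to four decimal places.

e_1 = a_1/‖a_1‖ = (0, -1, 3, 4)/5.0990 = (0.0000, -0.1961, 0.5883, 0.7845).
r_{12} = e_1·a_2 = -1.1767.
u_2 = a_2 + 1.1767·e_1 = (3.0000, -1.2308, 3.6923, -3.0769).
‖u_2‖ = 5.7979, so e_2 = (0.5174, -0.2123, 0.6368, -0.5307).
r_{13} = e_1·a_3 = 0.0000; r_{23} = e_2·a_3 = 0.8624.
u_3 = a_3 + 0.0000·e_1 − 0.8624·e_2 = (-1.4462, -0.8169, 0.4508, -0.5423).
‖u_3‖ = 1.8045, so e_3 = (-0.8014, -0.4527, 0.2498, -0.3005).

Q = [[0.0000, 0.5174, -0.8014], [-0.1961, -0.2123, -0.4527], [0.5883, 0.6368, 0.2498], [0.7845, -0.5307, -0.3005]], R = [[5.0990, -1.1767, 0.0000], [0.0000, 5.7979, 0.8624], [0.0000, 0.0000, 1.8045]]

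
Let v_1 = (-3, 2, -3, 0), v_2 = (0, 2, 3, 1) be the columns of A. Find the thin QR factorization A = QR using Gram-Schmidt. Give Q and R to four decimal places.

v_1 = (-3, 2, -3, 0); ‖v_1‖ = 4.6904, so q_1 = (-0.6396, 0.4264, -0.6396, 0.0000).
q_1·v_2 = (-0.6396)·0 + 0.4264·2 + (-0.6396)·3 + 0.0000·1 = -1.0660.
u_2 = v_2 + 1.0660·q_1 = (-0.6818, 2.4545, 2.3182, 1.0000).
‖u_2‖ = 3.5866, so q_2 = (-0.1901, 0.6844, 0.6463, 0.2788).

Q = [[-0.6396, -0.1901], [0.4264, 0.6844], [-0.6396, 0.6463], [0.0000, 0.2788]], R = [[4.6904, -1.0660], [0.0000, 3.5866]]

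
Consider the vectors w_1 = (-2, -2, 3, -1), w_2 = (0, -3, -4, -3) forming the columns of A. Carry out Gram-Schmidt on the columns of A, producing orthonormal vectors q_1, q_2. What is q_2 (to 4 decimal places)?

q_2 = (-0.0576, -0.5759, -0.6047, -0.5471)

w_1 = (-2, -2, 3, -1); ‖w_1‖ = 4.2426, so q_1 = (-0.4714, -0.4714, 0.7071, -0.2357).
q_1·w_2 = (-0.4714)·0 + (-0.4714)·(-3) + 0.7071·(-4) + (-0.2357)·(-3) = -0.7071.
u_2 = w_2 + 0.7071·q_1 = (-0.3333, -3.3333, -3.5000, -3.1667).
‖u_2‖ = 5.7879, so q_2 = (-0.0576, -0.5759, -0.6047, -0.5471).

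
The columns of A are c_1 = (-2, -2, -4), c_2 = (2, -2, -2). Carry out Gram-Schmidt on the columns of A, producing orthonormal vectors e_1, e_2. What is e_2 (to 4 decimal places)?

c_1 = (-2, -2, -4); ‖c_1‖ = 4.8990, so e_1 = (-0.4082, -0.4082, -0.8165).
e_1·c_2 = (-0.4082)·2 + (-0.4082)·(-2) + (-0.8165)·(-2) = 1.6330.
u_2 = c_2 − 1.6330·e_1 = (2.6667, -1.3333, -0.6667).
‖u_2‖ = 3.0551, so e_2 = (0.8729, -0.4364, -0.2182).

e_2 = (0.8729, -0.4364, -0.2182)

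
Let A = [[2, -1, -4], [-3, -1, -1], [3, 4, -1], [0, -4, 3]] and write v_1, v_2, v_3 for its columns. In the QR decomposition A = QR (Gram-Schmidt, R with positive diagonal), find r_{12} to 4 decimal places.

v_1 = (2, -3, 3, 0); ‖v_1‖ = 4.6904, so q_1 = (0.4264, -0.6396, 0.6396, 0.0000).
r_{12} = q_1·v_2 = 2.7716.

r_{12} = 2.7716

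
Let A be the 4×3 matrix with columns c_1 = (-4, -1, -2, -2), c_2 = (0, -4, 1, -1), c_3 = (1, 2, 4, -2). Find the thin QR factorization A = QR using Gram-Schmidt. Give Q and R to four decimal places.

c_1 = (-4, -1, -2, -2); ‖c_1‖ = 5.0000, so q_1 = (-0.8000, -0.2000, -0.4000, -0.4000).
q_1·c_2 = (-0.8000)·0 + (-0.2000)·(-4) + (-0.4000)·1 + (-0.4000)·(-1) = 0.8000.
u_2 = c_2 − 0.8000·q_1 = (0.6400, -3.8400, 1.3200, -0.6800).
‖u_2‖ = 4.1665, so q_2 = (0.1536, -0.9216, 0.3168, -0.1632).
q_1·c_3 = (-0.8000)·1 + (-0.2000)·2 + (-0.4000)·4 + (-0.4000)·(-2) = -2.0000; q_2·c_3 = 0.1536·1 + (-0.9216)·2 + 0.3168·4 + (-0.1632)·(-2) = -0.0960.
u_3 = c_3 + 2.0000·q_1 + 0.0960·q_2 = (-0.5853, 1.5115, 3.2304, -2.8157).
‖u_3‖ = 4.5816, so q_3 = (-0.1277, 0.3299, 0.7051, -0.6146).

Q = [[-0.8000, 0.1536, -0.1277], [-0.2000, -0.9216, 0.3299], [-0.4000, 0.3168, 0.7051], [-0.4000, -0.1632, -0.6146]], R = [[5.0000, 0.8000, -2.0000], [0.0000, 4.1665, -0.0960], [0.0000, 0.0000, 4.5816]]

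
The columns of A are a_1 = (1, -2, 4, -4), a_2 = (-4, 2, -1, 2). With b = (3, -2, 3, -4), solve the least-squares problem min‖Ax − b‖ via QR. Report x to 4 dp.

x = (0.6381, -0.5695)

a_1 = (1, -2, 4, -4); ‖a_1‖ = 6.0828, so q_1 = (0.1644, -0.3288, 0.6576, -0.6576).
q_1·a_2 = 0.1644·(-4) + (-0.3288)·2 + 0.6576·(-1) + (-0.6576)·2 = -3.2880.
u_2 = a_2 + 3.2880·q_1 = (-3.4595, 0.9189, 1.1622, -0.1622).
‖u_2‖ = 3.7669, so q_2 = (-0.9184, 0.2439, 0.3085, -0.0430).
Qᵀb = (5.7540, -2.1453).
Back-substitute: x_2 = -2.1453/3.7669 = -0.5695.
x_1 = (5.7540 + 3.2880·(-0.5695))/6.0828 = 0.6381.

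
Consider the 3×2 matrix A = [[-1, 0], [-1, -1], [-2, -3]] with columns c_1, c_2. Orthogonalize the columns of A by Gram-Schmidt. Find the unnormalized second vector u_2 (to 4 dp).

q_1 = c_1/‖c_1‖ = (-1, -1, -2)/2.4495 = (-0.4082, -0.4082, -0.8165).
r_{12} = q_1·c_2 = 2.8577.
u_2 = c_2 − 2.8577·q_1 = (1.1667, 0.1667, -0.6667).

u_2 = (1.1667, 0.1667, -0.6667)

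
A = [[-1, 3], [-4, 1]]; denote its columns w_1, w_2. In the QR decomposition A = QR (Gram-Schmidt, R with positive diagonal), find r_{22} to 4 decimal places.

r_{22} = 2.6679

w_1 = (-1, -4); ‖w_1‖ = 4.1231, so e_1 = (-0.2425, -0.9701).
e_1·w_2 = (-0.2425)·3 + (-0.9701)·1 = -1.6977.
u_2 = w_2 + 1.6977·e_1 = (2.5882, -0.6471).
r_{22} = ‖u_2‖ = 2.6679.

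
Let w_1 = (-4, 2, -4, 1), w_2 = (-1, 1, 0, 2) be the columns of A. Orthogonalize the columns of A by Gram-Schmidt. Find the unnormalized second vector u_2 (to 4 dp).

u_2 = (-0.1351, 0.5676, 0.8649, 1.7838)

w_1 = (-4, 2, -4, 1); ‖w_1‖ = 6.0828, so q_1 = (-0.6576, 0.3288, -0.6576, 0.1644).
q_1·w_2 = (-0.6576)·(-1) + 0.3288·1 + (-0.6576)·0 + 0.1644·2 = 1.3152.
u_2 = w_2 − 1.3152·q_1 = (-0.1351, 0.5676, 0.8649, 1.7838).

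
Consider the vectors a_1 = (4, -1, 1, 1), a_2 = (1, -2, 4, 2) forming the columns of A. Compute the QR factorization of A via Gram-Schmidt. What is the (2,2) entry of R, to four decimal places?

a_1 = (4, -1, 1, 1); ‖a_1‖ = 4.3589, so q_1 = (0.9177, -0.2294, 0.2294, 0.2294).
q_1·a_2 = 0.9177·1 + (-0.2294)·(-2) + 0.2294·4 + 0.2294·2 = 2.7530.
u_2 = a_2 − 2.7530·q_1 = (-1.5263, -1.3684, 3.3684, 1.3684).
r_{22} = ‖u_2‖ = 4.1739.

r_{22} = 4.1739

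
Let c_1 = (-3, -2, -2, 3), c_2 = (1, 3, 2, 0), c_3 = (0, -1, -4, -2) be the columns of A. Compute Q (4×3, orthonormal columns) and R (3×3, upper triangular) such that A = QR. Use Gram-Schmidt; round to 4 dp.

Q = [[-0.5883, -0.1826, -0.0447], [-0.3922, 0.7303, 0.5516], [-0.3922, 0.3651, -0.8050], [0.5883, 0.5477, -0.2137]], R = [[5.0990, -2.5495, 0.7845], [0.0000, 2.7386, -3.2863], [0.0000, 0.0000, 3.0959]]

c_1 = (-3, -2, -2, 3); ‖c_1‖ = 5.0990, so e_1 = (-0.5883, -0.3922, -0.3922, 0.5883).
e_1·c_2 = (-0.5883)·1 + (-0.3922)·3 + (-0.3922)·2 + 0.5883·0 = -2.5495.
u_2 = c_2 + 2.5495·e_1 = (-0.5000, 2.0000, 1.0000, 1.5000).
‖u_2‖ = 2.7386, so e_2 = (-0.1826, 0.7303, 0.3651, 0.5477).
e_1·c_3 = (-0.5883)·0 + (-0.3922)·(-1) + (-0.3922)·(-4) + 0.5883·(-2) = 0.7845; e_2·c_3 = (-0.1826)·0 + 0.7303·(-1) + 0.3651·(-4) + 0.5477·(-2) = -3.2863.
u_3 = c_3 − 0.7845·e_1 + 3.2863·e_2 = (-0.1385, 1.7077, -2.4923, -0.6615).
‖u_3‖ = 3.0959, so e_3 = (-0.0447, 0.5516, -0.8050, -0.2137).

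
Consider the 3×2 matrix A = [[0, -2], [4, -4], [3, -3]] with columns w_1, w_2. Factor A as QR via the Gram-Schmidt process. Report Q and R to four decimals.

w_1 = (0, 4, 3); ‖w_1‖ = 5.0000, so q_1 = (0.0000, 0.8000, 0.6000).
q_1·w_2 = 0.0000·(-2) + 0.8000·(-4) + 0.6000·(-3) = -5.0000.
u_2 = w_2 + 5.0000·q_1 = (-2.0000, 0.0000, 0.0000).
‖u_2‖ = 2.0000, so q_2 = (-1.0000, 0.0000, 0.0000).

Q = [[0.0000, -1.0000], [0.8000, 0.0000], [0.6000, 0.0000]], R = [[5.0000, -5.0000], [0.0000, 2.0000]]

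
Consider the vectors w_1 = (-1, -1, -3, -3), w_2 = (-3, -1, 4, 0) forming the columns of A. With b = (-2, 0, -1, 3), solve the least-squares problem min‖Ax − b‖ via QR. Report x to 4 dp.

x = (-0.1930, 0.0175)

e_1 = w_1/‖w_1‖ = (-1, -1, -3, -3)/4.4721 = (-0.2236, -0.2236, -0.6708, -0.6708).
r_{12} = e_1·w_2 = -1.7889.
u_2 = w_2 + 1.7889·e_1 = (-3.4000, -1.4000, 2.8000, -1.2000).
‖u_2‖ = 4.7749, so e_2 = (-0.7121, -0.2932, 0.5864, -0.2513).
Qᵀb = (-0.8944, 0.0838).
Back-substitute: x_2 = 0.0838/4.7749 = 0.0175.
x_1 = (-0.8944 + 1.7889·0.0175)/4.4721 = -0.1930.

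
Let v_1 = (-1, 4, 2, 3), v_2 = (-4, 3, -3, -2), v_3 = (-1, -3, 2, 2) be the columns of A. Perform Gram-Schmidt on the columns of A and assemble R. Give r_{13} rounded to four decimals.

q_1 = v_1/‖v_1‖ = (-1, 4, 2, 3)/5.4772 = (-0.1826, 0.7303, 0.3651, 0.5477).
r_{13} = q_1·v_3 = -0.1826.

r_{13} = -0.1826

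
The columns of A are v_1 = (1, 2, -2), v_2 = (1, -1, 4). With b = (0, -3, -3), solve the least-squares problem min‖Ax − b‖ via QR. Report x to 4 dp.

x = (-1.0000, -1.0000)

v_1 = (1, 2, -2); ‖v_1‖ = 3.0000, so e_1 = (0.3333, 0.6667, -0.6667).
e_1·v_2 = 0.3333·1 + 0.6667·(-1) + (-0.6667)·4 = -3.0000.
u_2 = v_2 + 3.0000·e_1 = (2.0000, 1.0000, 2.0000).
‖u_2‖ = 3.0000, so e_2 = (0.6667, 0.3333, 0.6667).
Qᵀb = (0.0000, -3.0000).
Back-substitute: x_2 = -3.0000/3.0000 = -1.0000.
x_1 = (0.0000 + 3.0000·(-1.0000))/3.0000 = -1.0000.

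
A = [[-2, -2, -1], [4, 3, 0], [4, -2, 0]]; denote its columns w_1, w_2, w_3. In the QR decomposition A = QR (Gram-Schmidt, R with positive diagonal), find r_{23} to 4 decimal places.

w_1 = (-2, 4, 4); ‖w_1‖ = 6.0000, so e_1 = (-0.3333, 0.6667, 0.6667).
e_1·w_2 = (-0.3333)·(-2) + 0.6667·3 + 0.6667·(-2) = 1.3333.
u_2 = w_2 − 1.3333·e_1 = (-1.5556, 2.1111, -2.8889).
‖u_2‖ = 3.9016, so e_2 = (-0.3987, 0.5411, -0.7404).
r_{23} = e_2·w_3 = 0.3987.

r_{23} = 0.3987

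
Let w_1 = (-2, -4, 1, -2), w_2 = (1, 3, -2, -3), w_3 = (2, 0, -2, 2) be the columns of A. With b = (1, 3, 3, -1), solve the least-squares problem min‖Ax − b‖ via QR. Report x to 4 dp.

w_1 = (-2, -4, 1, -2); ‖w_1‖ = 5.0000, so e_1 = (-0.4000, -0.8000, 0.2000, -0.4000).
e_1·w_2 = (-0.4000)·1 + (-0.8000)·3 + 0.2000·(-2) + (-0.4000)·(-3) = -2.0000.
u_2 = w_2 + 2.0000·e_1 = (0.2000, 1.4000, -1.6000, -3.8000).
‖u_2‖ = 4.3589, so e_2 = (0.0459, 0.3212, -0.3671, -0.8718).
e_1·w_3 = (-0.4000)·2 + (-0.8000)·0 + 0.2000·(-2) + (-0.4000)·2 = -2.0000; e_2·w_3 = 0.0459·2 + 0.3212·0 + (-0.3671)·(-2) + (-0.8718)·2 = -0.9177.
u_3 = w_3 + 2.0000·e_1 + 0.9177·e_2 = (1.2421, -1.3053, -1.9368, 0.4000).
‖u_3‖ = 2.6754, so e_3 = (0.4643, -0.4879, -0.7239, 0.1495).
Qᵀb = (-1.8000, 0.7800, -3.3207).
Back-substitute: x_3 = -3.3207/2.6754 = -1.2412.
x_2 = (0.7800 + 0.9177·(-1.2412))/4.3589 = -0.0824.
x_1 = (-1.8000 + 2.0000·(-0.0824) + 2.0000·(-1.2412))/5.0000 = -0.8894.

x = (-0.8894, -0.0824, -1.2412)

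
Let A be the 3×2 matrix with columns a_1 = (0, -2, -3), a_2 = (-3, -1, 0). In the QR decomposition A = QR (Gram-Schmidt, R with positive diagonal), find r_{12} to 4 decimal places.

e_1 = a_1/‖a_1‖ = (0, -2, -3)/3.6056 = (0.0000, -0.5547, -0.8321).
r_{12} = e_1·a_2 = 0.5547.

r_{12} = 0.5547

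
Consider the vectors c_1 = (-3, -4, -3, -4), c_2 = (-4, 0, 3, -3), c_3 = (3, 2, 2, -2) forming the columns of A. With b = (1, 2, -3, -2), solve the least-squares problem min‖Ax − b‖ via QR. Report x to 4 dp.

x = (0.3875, -0.3768, 0.5149)

c_1 = (-3, -4, -3, -4); ‖c_1‖ = 7.0711, so e_1 = (-0.4243, -0.5657, -0.4243, -0.5657).
e_1·c_2 = (-0.4243)·(-4) + (-0.5657)·0 + (-0.4243)·3 + (-0.5657)·(-3) = 2.1213.
u_2 = c_2 − 2.1213·e_1 = (-3.1000, 1.2000, 3.9000, -1.8000).
‖u_2‖ = 5.4314, so e_2 = (-0.5708, 0.2209, 0.7180, -0.3314).
e_1·c_3 = (-0.4243)·3 + (-0.5657)·2 + (-0.4243)·2 + (-0.5657)·(-2) = -2.1213; e_2·c_3 = (-0.5708)·3 + 0.2209·2 + 0.7180·2 + (-0.3314)·(-2) = 0.8285.
u_3 = c_3 + 2.1213·e_1 − 0.8285·e_2 = (2.5729, 0.6169, 0.5051, -2.9254).
‖u_3‖ = 3.9766, so e_3 = (0.6470, 0.1551, 0.1270, -0.7357).
Qᵀb = (0.8485, -1.6202, 2.0476).
Back-substitute: x_3 = 2.0476/3.9766 = 0.5149.
x_2 = (-1.6202 − 0.8285·0.5149)/5.4314 = -0.3768.
x_1 = (0.8485 − 2.1213·(-0.3768) + 2.1213·0.5149)/7.0711 = 0.3875.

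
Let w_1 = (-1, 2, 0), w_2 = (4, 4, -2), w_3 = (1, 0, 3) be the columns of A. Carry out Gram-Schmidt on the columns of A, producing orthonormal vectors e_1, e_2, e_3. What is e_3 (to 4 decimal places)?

e_1 = w_1/‖w_1‖ = (-1, 2, 0)/2.2361 = (-0.4472, 0.8944, 0.0000).
r_{12} = e_1·w_2 = 1.7889.
u_2 = w_2 − 1.7889·e_1 = (4.8000, 2.4000, -2.0000).
‖u_2‖ = 5.7271, so e_2 = (0.8381, 0.4191, -0.3492).
r_{13} = e_1·w_3 = -0.4472; r_{23} = e_2·w_3 = -0.2095.
u_3 = w_3 + 0.4472·e_1 + 0.2095·e_2 = (0.9756, 0.4878, 2.9268).
‖u_3‖ = 3.1235, so e_3 = (0.3123, 0.1562, 0.9370).

e_3 = (0.3123, 0.1562, 0.9370)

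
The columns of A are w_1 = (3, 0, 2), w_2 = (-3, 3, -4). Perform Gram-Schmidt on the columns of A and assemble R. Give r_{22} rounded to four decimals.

r_{22} = 3.4306

w_1 = (3, 0, 2); ‖w_1‖ = 3.6056, so q_1 = (0.8321, 0.0000, 0.5547).
q_1·w_2 = 0.8321·(-3) + 0.0000·3 + 0.5547·(-4) = -4.7150.
u_2 = w_2 + 4.7150·q_1 = (0.9231, 3.0000, -1.3846).
r_{22} = ‖u_2‖ = 3.4306.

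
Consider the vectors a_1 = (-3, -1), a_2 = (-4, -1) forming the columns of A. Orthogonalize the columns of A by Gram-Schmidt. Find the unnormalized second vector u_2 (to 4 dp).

q_1 = a_1/‖a_1‖ = (-3, -1)/3.1623 = (-0.9487, -0.3162).
r_{12} = q_1·a_2 = 4.1110.
u_2 = a_2 − 4.1110·q_1 = (-0.1000, 0.3000).

u_2 = (-0.1000, 0.3000)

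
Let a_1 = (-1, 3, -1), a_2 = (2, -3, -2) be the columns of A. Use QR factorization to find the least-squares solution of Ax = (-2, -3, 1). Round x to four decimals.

x = (-1.0283, -0.3679)

a_1 = (-1, 3, -1); ‖a_1‖ = 3.3166, so e_1 = (-0.3015, 0.9045, -0.3015).
e_1·a_2 = (-0.3015)·2 + 0.9045·(-3) + (-0.3015)·(-2) = -2.7136.
u_2 = a_2 + 2.7136·e_1 = (1.1818, -0.5455, -2.8182).
‖u_2‖ = 3.1042, so e_2 = (0.3807, -0.1757, -0.9078).
Qᵀb = (-2.4121, -1.1421).
Back-substitute: x_2 = -1.1421/3.1042 = -0.3679.
x_1 = (-2.4121 + 2.7136·(-0.3679))/3.3166 = -1.0283.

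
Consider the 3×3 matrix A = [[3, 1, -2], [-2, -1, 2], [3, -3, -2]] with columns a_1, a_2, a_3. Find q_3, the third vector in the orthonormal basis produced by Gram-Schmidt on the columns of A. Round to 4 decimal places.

a_1 = (3, -2, 3); ‖a_1‖ = 4.6904, so q_1 = (0.6396, -0.4264, 0.6396).
q_1·a_2 = 0.6396·1 + (-0.4264)·(-1) + 0.6396·(-3) = -0.8528.
u_2 = a_2 + 0.8528·q_1 = (1.5455, -1.3636, -2.4545).
‖u_2‖ = 3.2051, so q_2 = (0.4822, -0.4255, -0.7658).
q_1·a_3 = 0.6396·(-2) + (-0.4264)·2 + 0.6396·(-2) = -3.4112; q_2·a_3 = 0.4822·(-2) + (-0.4255)·2 + (-0.7658)·(-2) = -0.2836.
u_3 = a_3 + 3.4112·q_1 + 0.2836·q_2 = (0.3186, 0.4248, -0.0354).
‖u_3‖ = 0.5322, so q_3 = (0.5987, 0.7982, -0.0665).

q_3 = (0.5987, 0.7982, -0.0665)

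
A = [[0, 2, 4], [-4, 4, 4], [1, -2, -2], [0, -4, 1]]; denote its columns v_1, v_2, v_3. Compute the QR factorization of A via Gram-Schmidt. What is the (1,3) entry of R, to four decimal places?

r_{13} = -4.3656

v_1 = (0, -4, 1, 0); ‖v_1‖ = 4.1231, so q_1 = (0.0000, -0.9701, 0.2425, 0.0000).
r_{13} = q_1·v_3 = -4.3656.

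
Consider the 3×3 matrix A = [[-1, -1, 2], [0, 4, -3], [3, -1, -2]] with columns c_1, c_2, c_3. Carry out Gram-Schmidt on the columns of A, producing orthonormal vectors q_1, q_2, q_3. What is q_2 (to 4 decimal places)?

q_2 = (-0.2860, 0.9535, -0.0953)

c_1 = (-1, 0, 3); ‖c_1‖ = 3.1623, so q_1 = (-0.3162, 0.0000, 0.9487).
q_1·c_2 = (-0.3162)·(-1) + 0.0000·4 + 0.9487·(-1) = -0.6325.
u_2 = c_2 + 0.6325·q_1 = (-1.2000, 4.0000, -0.4000).
‖u_2‖ = 4.1952, so q_2 = (-0.2860, 0.9535, -0.0953).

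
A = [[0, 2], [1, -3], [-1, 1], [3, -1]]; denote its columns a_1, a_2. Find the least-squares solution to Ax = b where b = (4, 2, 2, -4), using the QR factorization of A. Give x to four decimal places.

a_1 = (0, 1, -1, 3); ‖a_1‖ = 3.3166, so e_1 = (0.0000, 0.3015, -0.3015, 0.9045).
e_1·a_2 = 0.0000·2 + 0.3015·(-3) + (-0.3015)·1 + 0.9045·(-1) = -2.1106.
u_2 = a_2 + 2.1106·e_1 = (2.0000, -2.3636, 0.3636, 0.9091).
‖u_2‖ = 3.2474, so e_2 = (0.6159, -0.7279, 0.1120, 0.2799).
Qᵀb = (-3.6181, 0.1120).
Back-substitute: x_2 = 0.1120/3.2474 = 0.0345.
x_1 = (-3.6181 + 2.1106·0.0345)/3.3166 = -1.0690.

x = (-1.0690, 0.0345)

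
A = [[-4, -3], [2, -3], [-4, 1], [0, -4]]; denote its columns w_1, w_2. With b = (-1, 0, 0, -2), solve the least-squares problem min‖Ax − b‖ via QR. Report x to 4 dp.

x = (0.0939, 0.3089)

q_1 = w_1/‖w_1‖ = (-4, 2, -4, 0)/6.0000 = (-0.6667, 0.3333, -0.6667, 0.0000).
r_{12} = q_1·w_2 = 0.3333.
u_2 = w_2 − 0.3333·q_1 = (-2.7778, -3.1111, 1.2222, -4.0000).
‖u_2‖ = 5.9067, so q_2 = (-0.4703, -0.5267, 0.2069, -0.6772).
Qᵀb = (0.6667, 1.8247).
Back-substitute: x_2 = 1.8247/5.9067 = 0.3089.
x_1 = (0.6667 − 0.3333·0.3089)/6.0000 = 0.0939.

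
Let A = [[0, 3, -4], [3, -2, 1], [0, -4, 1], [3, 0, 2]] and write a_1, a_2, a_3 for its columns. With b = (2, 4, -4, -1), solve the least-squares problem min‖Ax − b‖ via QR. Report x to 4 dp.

a_1 = (0, 3, 0, 3); ‖a_1‖ = 4.2426, so q_1 = (0.0000, 0.7071, 0.0000, 0.7071).
q_1·a_2 = 0.0000·3 + 0.7071·(-2) + 0.0000·(-4) + 0.7071·0 = -1.4142.
u_2 = a_2 + 1.4142·q_1 = (3.0000, -1.0000, -4.0000, 1.0000).
‖u_2‖ = 5.1962, so q_2 = (0.5774, -0.1925, -0.7698, 0.1925).
q_1·a_3 = 0.0000·(-4) + 0.7071·1 + 0.0000·1 + 0.7071·2 = 2.1213; q_2·a_3 = 0.5774·(-4) + (-0.1925)·1 + (-0.7698)·1 + 0.1925·2 = -2.8868.
u_3 = a_3 − 2.1213·q_1 + 2.8868·q_2 = (-2.3333, -1.0556, -1.2222, 1.0556).
‖u_3‖ = 3.0277, so q_3 = (-0.7707, -0.3486, -0.4037, 0.3486).
Qᵀb = (2.1213, 3.2717, -1.6698).
Back-substitute: x_3 = -1.6698/3.0277 = -0.5515.
x_2 = (3.2717 + 2.8868·(-0.5515))/5.1962 = 0.3232.
x_1 = (2.1213 + 1.4142·0.3232 − 2.1213·(-0.5515))/4.2426 = 0.8835.

x = (0.8835, 0.3232, -0.5515)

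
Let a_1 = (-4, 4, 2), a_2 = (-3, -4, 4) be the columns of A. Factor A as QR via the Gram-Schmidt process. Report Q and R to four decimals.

Q = [[-0.6667, -0.4013], [0.6667, -0.6979], [0.3333, 0.5932]], R = [[6.0000, 0.6667], [0.0000, 6.3683]]

q_1 = a_1/‖a_1‖ = (-4, 4, 2)/6.0000 = (-0.6667, 0.6667, 0.3333).
r_{12} = q_1·a_2 = 0.6667.
u_2 = a_2 − 0.6667·q_1 = (-2.5556, -4.4444, 3.7778).
‖u_2‖ = 6.3683, so q_2 = (-0.4013, -0.6979, 0.5932).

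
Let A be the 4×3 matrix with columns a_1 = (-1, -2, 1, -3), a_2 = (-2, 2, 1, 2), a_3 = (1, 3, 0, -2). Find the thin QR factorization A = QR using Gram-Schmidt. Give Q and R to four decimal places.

Q = [[-0.2582, -0.7906, 0.2185], [-0.5164, 0.3419, 0.7823], [0.2582, 0.4701, 0.0367], [-0.7746, 0.1923, -0.5821]], R = [[3.8730, -1.8074, -0.2582], [0.0000, 3.1198, -0.1496], [0.0000, 0.0000, 3.7297]]

a_1 = (-1, -2, 1, -3); ‖a_1‖ = 3.8730, so q_1 = (-0.2582, -0.5164, 0.2582, -0.7746).
q_1·a_2 = (-0.2582)·(-2) + (-0.5164)·2 + 0.2582·1 + (-0.7746)·2 = -1.8074.
u_2 = a_2 + 1.8074·q_1 = (-2.4667, 1.0667, 1.4667, 0.6000).
‖u_2‖ = 3.1198, so q_2 = (-0.7906, 0.3419, 0.4701, 0.1923).
q_1·a_3 = (-0.2582)·1 + (-0.5164)·3 + 0.2582·0 + (-0.7746)·(-2) = -0.2582; q_2·a_3 = (-0.7906)·1 + 0.3419·3 + 0.4701·0 + 0.1923·(-2) = -0.1496.
u_3 = a_3 + 0.2582·q_1 + 0.1496·q_2 = (0.8151, 2.9178, 0.1370, -2.1712).
‖u_3‖ = 3.7297, so q_3 = (0.2185, 0.7823, 0.0367, -0.5821).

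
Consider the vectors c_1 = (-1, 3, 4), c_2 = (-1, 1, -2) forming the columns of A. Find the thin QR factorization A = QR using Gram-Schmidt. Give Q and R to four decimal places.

Q = [[-0.1961, -0.4972], [0.5883, 0.6298], [0.7845, -0.5967]], R = [[5.0990, -0.7845], [0.0000, 2.3205]]

c_1 = (-1, 3, 4); ‖c_1‖ = 5.0990, so e_1 = (-0.1961, 0.5883, 0.7845).
e_1·c_2 = (-0.1961)·(-1) + 0.5883·1 + 0.7845·(-2) = -0.7845.
u_2 = c_2 + 0.7845·e_1 = (-1.1538, 1.4615, -1.3846).
‖u_2‖ = 2.3205, so e_2 = (-0.4972, 0.6298, -0.5967).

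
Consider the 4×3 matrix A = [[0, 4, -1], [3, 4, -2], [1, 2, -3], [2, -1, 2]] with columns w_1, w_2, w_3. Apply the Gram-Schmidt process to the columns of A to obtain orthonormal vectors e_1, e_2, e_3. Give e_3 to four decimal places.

w_1 = (0, 3, 1, 2); ‖w_1‖ = 3.7417, so e_1 = (0.0000, 0.8018, 0.2673, 0.5345).
e_1·w_2 = 0.0000·4 + 0.8018·4 + 0.2673·2 + 0.5345·(-1) = 3.2071.
u_2 = w_2 − 3.2071·e_1 = (4.0000, 1.4286, 1.1429, -2.7143).
‖u_2‖ = 5.1686, so e_2 = (0.7739, 0.2764, 0.2211, -0.5252).
e_1·w_3 = 0.0000·(-1) + 0.8018·(-2) + 0.2673·(-3) + 0.5345·2 = -1.3363; e_2·w_3 = 0.7739·(-1) + 0.2764·(-2) + 0.2211·(-3) + (-0.5252)·2 = -3.0403.
u_3 = w_3 + 1.3363·e_1 + 3.0403·e_2 = (1.3529, -0.0882, -1.9706, 1.1176).
‖u_3‖ = 2.6402, so e_3 = (0.5124, -0.0334, -0.7464, 0.4233).

e_3 = (0.5124, -0.0334, -0.7464, 0.4233)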